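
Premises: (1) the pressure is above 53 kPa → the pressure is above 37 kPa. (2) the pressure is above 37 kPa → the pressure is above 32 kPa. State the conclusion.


Hypothetical syllogism: P → Q, Q → R ⊢ P → R
Premise 1: the pressure is above 53 kPa → the pressure is above 37 kPa
Premise 2: the pressure is above 37 kPa → the pressure is above 32 kPa
Chain the implications: the middle term (the pressure is above 37 kPa) links the two.
Conclusion: If the pressure is above 53 kPa, then the pressure is above 32 kPa.

If the pressure is above 53 kPa, then the pressure is above 32 kPa.


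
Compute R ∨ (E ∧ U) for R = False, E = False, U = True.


R = False, E = False, U = True
Step 1: E ∧ U = False AND True = False
Step 2: R ∨ False = False OR False = False
AND evaluated first (higher precedence); then OR applied.

False


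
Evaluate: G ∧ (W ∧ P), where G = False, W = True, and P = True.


G = False, W = True, P = True
Step 1: W ∧ P = True AND True = True
Step 2: G ∧ True = False AND True = False
AND is true only when ALL operands are true.

False


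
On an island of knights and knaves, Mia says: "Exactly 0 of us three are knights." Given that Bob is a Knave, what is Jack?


Mia claims exactly 0 knights among Mia, Bob, Jack.
Given: Bob is a Knave.

Case 1: Mia is a Knight (tells truth)
  Then exactly 0 of the three are knights.
  Counting Mia, Bob: 1 knight(s) so far. Need -1 more → impossible.
Case 2: Mia is a Knave (lies)
  Then the count is NOT 0.
  If Jack = Knave, count = 0 = 0 → claim would be true, contradicts lie.
  If Jack = Knight, count = 1 ≠ 0 → lie confirmed ✓

Jack is a Knight.

Knight


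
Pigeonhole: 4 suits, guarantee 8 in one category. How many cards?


Pigeonhole: to guarantee k in one of n categories, need (k-1)×n + 1.
k = 8, n = 4
Minimum = (8-1) × 4 + 1 = 7 × 4 + 1

29


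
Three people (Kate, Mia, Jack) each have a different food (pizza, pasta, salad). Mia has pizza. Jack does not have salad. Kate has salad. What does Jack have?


From clues:
  Kate → salad
  Mia → pizza
By elimination, Jack gets the remaining.

pasta


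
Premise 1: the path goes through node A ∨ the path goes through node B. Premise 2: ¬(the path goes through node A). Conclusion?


Disjunctive syllogism: P ∨ Q, ¬P ⊢ Q
Disjunction: the path goes through node A ∨ the path goes through node B
We know it is not the case that the path goes through node A.
By disjunctive syllogism, the other disjunct must be true.

The path goes through node B


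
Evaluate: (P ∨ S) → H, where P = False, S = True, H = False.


P = False, S = True, H = False
Step 1: P ∨ S = False OR True = True
Step 2: (True) → H: false only when antecedent=True and H=False.
Result: False

False


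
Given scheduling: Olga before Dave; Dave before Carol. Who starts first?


Constraints: Olga before Dave; Dave before Carol
The first task can have nothing scheduled before it, so it must never appear on the right of a 'before'.
Tasks appearing after some 'before': Dave, Carol.
The only task not in that list is Olga → it is first.

Olga


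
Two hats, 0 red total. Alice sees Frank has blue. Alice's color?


Total red = 0, Frank = blue
Red accounted for: 0
Remaining for Alice: 0
Alice's hat is blue.

blue


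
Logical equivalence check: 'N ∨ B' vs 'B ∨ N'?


Expression 1: N ∨ B
Expression 2: B ∨ N
Truth table (N B | Expr1 Expr2):
  T T |   T     T
  T F |   T     T
  F T |   T     T
  F F |   F     F
All 4 rows agree, so the expressions are logically equivalent.

Yes


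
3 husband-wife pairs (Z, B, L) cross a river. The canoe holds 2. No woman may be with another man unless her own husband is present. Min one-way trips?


Label couples Z, B, L (H = husband, W = wife).
Counting alone: 6 people, the canoe carries 2 and someone must bring it back, so each round trip nets at most +1 on the far side until the last crossing → at least 9 trips. The jealousy constraint makes 9 impossible; the shortest valid schedule has 11:
1. WZ+WB →  (far: WZ,WB; near: HZ,HB,HL,WL)
2. WZ ←       (far: WB; near: HZ,HB,HL,WZ,WL)
3. WZ+WL →  (far: WZ,WB,WL; near: HZ,HB,HL)
4. WZ ←       (far: WB,WL; near: HZ,HB,HL,WZ)
5. HB+HL →  (far: HB,WB,HL,WL; near: HZ,WZ)
6. HB+WB ←  (far: HL,WL; near: HZ,WZ,HB,WB)
7. HZ+HB →  (far: HZ,HB,HL,WL; near: WZ,WB)
8. WL ←       (far: HZ,HB,HL; near: WZ,WB,WL)
9. WZ+WB →  (far: HZ,WZ,HB,WB,HL; near: WL)
10. HL ←      (far: HZ,WZ,HB,WB; near: HL,WL)
11. HL+WL → (far: all six; near: empty)
In every state each wife is either with her husband or with no other man.
Minimum trips = 11

11


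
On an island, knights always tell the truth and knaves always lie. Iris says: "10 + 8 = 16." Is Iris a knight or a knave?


Statement: "10 + 8 = 16."
Actual: 10 + 8 = 18
Claimed: 16
Statement is FALSE → Iris lies → Knave

Knave


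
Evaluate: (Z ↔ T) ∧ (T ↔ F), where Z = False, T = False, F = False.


Z = False, T = False, F = False
Step 1: Z ↔ T is true when Z and T have the same value. Result: True
Step 2: T ↔ F is true when T and F have the same value. Result: True
Step 3: True ∧ True = True

True


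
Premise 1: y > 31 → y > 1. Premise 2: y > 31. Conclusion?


Modus ponens: P → Q, P ⊢ Q
P: y > 31
Q: y > 1
We have P → Q and P is true.
By modus ponens, Q must be true.

y > 1


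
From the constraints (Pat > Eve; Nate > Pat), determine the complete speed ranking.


Constraints: Pat > Eve; Nate > Pat
Method: at each step, the next-highest is the one remaining person who never appears on the smaller side of a constraint between remaining people.
  Step 1: remaining {Pat, Eve, Nate}; on the smaller side: {Pat, Eve} → Nate is next (Nate > Pat).
  Step 2: remaining {Pat, Eve}; on the smaller side: {Eve} → Pat is next (Pat > Eve).
  Step 3: only Eve remains → lowest.
Final ranking (highest to lowest):

Nate > Pat > Eve


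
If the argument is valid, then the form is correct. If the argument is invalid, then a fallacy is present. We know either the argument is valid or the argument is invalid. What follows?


Constructive dilemma: (P → Q) ∧ (R → S), P ∨ R ⊢ Q ∨ S
Premise 1: the argument is valid → the form is correct
Premise 2: the argument is invalid → a fallacy is present
Premise 3: the argument is valid ∨ the argument is invalid
Case 1: Assuming the argument is valid, then by Premise 1, the form is correct.
Case 2: Assuming the argument is invalid, then by Premise 2, a fallacy is present.
Since one of the argument is valid or the argument is invalid must hold, we get the form is correct or a fallacy is present.

The form is correct or a fallacy is present.


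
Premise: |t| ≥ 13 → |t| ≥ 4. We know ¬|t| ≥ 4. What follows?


Modus tollens: P → Q, ¬Q ⊢ ¬P
P: |t| ≥ 13
Q: |t| ≥ 4
We have P → Q and Q is false.
By modus tollens, P must be false.

It is not the case that |t| ≥ 13


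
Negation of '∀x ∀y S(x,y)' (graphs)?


Original: ∀x ∀y S(x,y)
Rule: ¬∀→∃, ¬∃→∀, negate predicate.
Negation: ∃x ∃y ¬S(x,y)

∃x ∃y ¬S(x,y)


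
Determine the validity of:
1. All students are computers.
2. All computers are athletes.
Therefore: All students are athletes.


Premise 1: All students are computers.
Premise 2: All computers are athletes.
Conclusion: All students are athletes.
Barbara syllogism (AAA-1): All A are B, All B are C → All A are C.
Middle term (computers) distributed in premise 2.

Valid


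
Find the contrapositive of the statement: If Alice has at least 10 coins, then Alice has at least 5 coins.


Original: If Alice has at least 10 coins, then Alice has at least 5 coins
Contrapositive: If ¬Q, then ¬P
Negate Q: not (Alice has at least 5 coins)
Negate P: not (Alice has at least 10 coins)

If not (Alice has at least 5 coins), then not (Alice has at least 10 coins).


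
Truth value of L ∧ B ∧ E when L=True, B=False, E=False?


L = True, B = False, E = False
Expression: L ∧ B ∧ E
Step 1: L ∧ B = True AND False = False
Step 2: (False) ∧ E = False AND False = False

False


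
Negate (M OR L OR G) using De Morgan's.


De Morgan's law: ¬(P ∨ Q ∨ R) ≡ ¬P ∧ ¬Q ∧ ¬R
¬(M ∨ L ∨ G) = ¬M ∧ ¬L ∧ ¬G

¬M ∧ ¬L ∧ ¬G


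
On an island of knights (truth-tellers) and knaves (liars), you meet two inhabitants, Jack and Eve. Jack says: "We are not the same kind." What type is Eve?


Jack says: "We are not the same kind."
Case 1: Jack is a Knight (truth-teller)
  Statement is true → they ARE different → Eve is a Knave
Case 2: Jack is a Knave (liar)
  Statement is false → they are NOT different → Eve is a Knave
In both cases, Eve is a Knave.

Knave


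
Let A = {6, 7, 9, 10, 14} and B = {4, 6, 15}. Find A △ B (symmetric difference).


A = {6, 7, 9, 10, 14}
B = {4, 6, 15}
Operation: symmetric difference
In A only: [7, 9, 10, 14], in B only: [4, 15]

{4, 7, 9, 10, 14, 15}


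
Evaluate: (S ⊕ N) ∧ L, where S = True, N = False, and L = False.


S = True, N = False, L = False
Step 1: S ⊕ N = True XOR False = True
Step 2: True ∧ L = True AND False = False
XOR true when exactly one of S,N is true; then AND with L.

False


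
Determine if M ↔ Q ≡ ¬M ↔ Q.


Expression 1: M ↔ Q
Expression 2: ¬M ↔ Q
Truth table (M Q | Expr1 Expr2):
  T T |   T     F   ← differ
  T F |   F     T   ← differ
  F T |   F     T   ← differ
  F F |   T     F   ← differ
Counterexample: M=T, Q=T gives Expr1 = T but Expr2 = F, so the expressions are NOT logically equivalent.

No


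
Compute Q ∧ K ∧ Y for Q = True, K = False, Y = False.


Q = True, K = False, Y = False
Step 1: Q ∧ K = True AND False = False
Step 2: (False) ∧ Y = (False) AND False = False
AND is true only when ALL operands are true.

False


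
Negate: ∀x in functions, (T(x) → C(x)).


Original: ∀x (T(x) → C(x))
Rule: ¬∀→∃, ¬∃→∀, negate predicate.
Negation: ∃x (T(x) ∧ ¬C(x))

∃x (T(x) ∧ ¬C(x))


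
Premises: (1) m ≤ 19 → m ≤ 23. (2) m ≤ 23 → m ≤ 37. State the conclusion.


Hypothetical syllogism: P → Q, Q → R ⊢ P → R
Premise 1: m ≤ 19 → m ≤ 23
Premise 2: m ≤ 23 → m ≤ 37
Chain the implications: the middle term (m ≤ 23) links the two.
Conclusion: If m ≤ 19, then m ≤ 37.

If m ≤ 19, then m ≤ 37.


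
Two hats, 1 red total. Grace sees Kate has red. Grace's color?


Total red = 1, Kate = red
Red accounted for: 1
Remaining for Grace: 0
Grace's hat is blue.

blue


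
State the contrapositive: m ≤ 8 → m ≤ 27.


Original: If m ≤ 8, then m ≤ 27
Contrapositive: If ¬Q, then ¬P
Negate Q: not (m ≤ 27)
Negate P: not (m ≤ 8)

If not (m ≤ 27), then not (m ≤ 8).


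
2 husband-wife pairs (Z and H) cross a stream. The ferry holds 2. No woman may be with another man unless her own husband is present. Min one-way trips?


Label couples Z and H.
1. WZ+WH → (far: WZ,WH; near: HZ,HH)
2. WZ ←   (far: WH; near: HZ,HH,WZ)
3. HZ+HH → (far: HZ,HH,WH; near: WZ)
4. HZ ←   (far: HH,WH; near: HZ,WZ)  — HZ returns, since WZ is alone on near bank
5. HZ+WZ → (far: all four; near: empty)
Every state respects the constraint.
Minimum trips = 5

5


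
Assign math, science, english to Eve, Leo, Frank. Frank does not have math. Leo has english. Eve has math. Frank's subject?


From clues:
  Eve → math
  Leo → english
By elimination, Frank gets the remaining.

science


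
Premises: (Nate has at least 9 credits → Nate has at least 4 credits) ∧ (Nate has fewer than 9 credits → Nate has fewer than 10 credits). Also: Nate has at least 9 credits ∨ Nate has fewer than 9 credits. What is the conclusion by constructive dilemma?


Constructive dilemma: (P → Q) ∧ (R → S), P ∨ R ⊢ Q ∨ S
Premise 1: Nate has at least 9 credits → Nate has at least 4 credits
Premise 2: Nate has fewer than 9 credits → Nate has fewer than 10 credits
Premise 3: Nate has at least 9 credits ∨ Nate has fewer than 9 credits
Case 1: Assuming Nate has at least 9 credits, then by Premise 1, Nate has at least 4 credits.
Case 2: Assuming Nate has fewer than 9 credits, then by Premise 2, Nate has fewer than 10 credits.
Since one of Nate has at least 9 credits or Nate has fewer than 9 credits must hold, we get Nate has at least 4 credits or Nate has fewer than 10 credits.

Nate has at least 4 credits or Nate has fewer than 10 credits.


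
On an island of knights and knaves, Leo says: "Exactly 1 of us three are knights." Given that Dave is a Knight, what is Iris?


Leo claims exactly 1 knights among Leo, Dave, Iris.
Given: Dave is a Knight.

Case 1: Leo is a Knight (tells truth)
  Then exactly 1 of the three are knights.
  Counting Leo, Dave: 2 knight(s) so far. Need -1 more → impossible.
Case 2: Leo is a Knave (lies)
  Then the count is NOT 1.
  If Iris = Knave, count = 1 = 1 → claim would be true, contradicts lie.
  If Iris = Knight, count = 2 ≠ 1 → lie confirmed ✓

Iris is a Knight.

Knight


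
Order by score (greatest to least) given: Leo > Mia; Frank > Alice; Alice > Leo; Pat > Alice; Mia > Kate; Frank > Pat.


Constraints: Leo > Mia; Frank > Alice; Alice > Leo; Pat > Alice; Mia > Kate; Frank > Pat
Method: at each step, the next-highest is the one remaining person who never appears on the smaller side of a constraint between remaining people.
  Step 1: remaining {Frank, Pat, Alice, Kate, Leo, Mia}; on the smaller side: {Pat, Alice, Kate, Leo, Mia} → Frank is next (Frank > Alice; Frank > Pat).
  Step 2: remaining {Pat, Alice, Kate, Leo, Mia}; on the smaller side: {Alice, Kate, Leo, Mia} → Pat is next (Pat > Alice).
  Step 3: remaining {Alice, Kate, Leo, Mia}; on the smaller side: {Kate, Leo, Mia} → Alice is next (Alice > Leo).
  Step 4: remaining {Kate, Leo, Mia}; on the smaller side: {Kate, Mia} → Leo is next (Leo > Mia).
  Step 5: remaining {Kate, Mia}; on the smaller side: {Kate} → Mia is next (Mia > Kate).
  Step 6: only Kate remains → lowest.
Final ranking (highest to lowest):

Frank > Pat > Alice > Leo > Mia > Kate


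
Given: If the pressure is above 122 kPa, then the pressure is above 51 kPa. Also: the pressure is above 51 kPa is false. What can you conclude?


Modus tollens: P → Q, ¬Q ⊢ ¬P
P: the pressure is above 122 kPa
Q: the pressure is above 51 kPa
We have P → Q and Q is false.
By modus tollens, P must be false.

It is not the case that the pressure is above 122 kPa


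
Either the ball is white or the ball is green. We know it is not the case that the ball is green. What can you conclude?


Disjunctive syllogism: P ∨ Q, ¬P ⊢ Q
Disjunction: the ball is white ∨ the ball is green
We know it is not the case that the ball is green.
By disjunctive syllogism, the other disjunct must be true.

The ball is white


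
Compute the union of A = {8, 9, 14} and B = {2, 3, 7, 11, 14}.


A = {8, 9, 14}
B = {2, 3, 7, 11, 14}
Operation: union
All elements combined: 2, 3, 7, 8, 9, 11, 14

{2, 3, 7, 8, 9, 11, 14}


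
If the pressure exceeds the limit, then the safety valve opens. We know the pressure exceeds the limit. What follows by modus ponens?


Modus ponens: P → Q, P ⊢ Q
P: the pressure exceeds the limit
Q: the safety valve opens
We have P → Q and P is true.
By modus ponens, Q must be true.

The safety valve opens


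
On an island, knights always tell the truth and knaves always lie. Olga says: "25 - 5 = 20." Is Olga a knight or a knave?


Statement: "25 - 5 = 20."
Actual: 25 - 5 = 20
Claimed: 20
Statement is TRUE → Olga tells the truth → Knight

Knight


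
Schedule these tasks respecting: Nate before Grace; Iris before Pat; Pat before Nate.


Constraints: Nate before Grace; Iris before Pat; Pat before Nate
Method: repeatedly schedule the remaining task that has no remaining task required before it.
  Step 1: remaining {Iris, Nate, Pat, Grace}; every task except Iris still has a predecessor pending → schedule Iris.
  Step 2: remaining {Nate, Pat, Grace}; every task except Pat still has a predecessor pending → schedule Pat.
  Step 3: remaining {Nate, Grace}; every task except Nate still has a predecessor pending → schedule Nate.
  Step 4: only Grace remains → schedule Grace.
Resulting order:

Iris → Pat → Nate → Grace


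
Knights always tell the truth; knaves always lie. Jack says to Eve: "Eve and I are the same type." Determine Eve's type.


Jack says: "Eve and I are the same type."
Case 1: Jack is a Knight (truth-teller)
  Statement is true → they ARE the same → Eve is also a Knight
Case 2: Jack is a Knave (liar)
  Statement is false → they are NOT the same → Eve is a Knight
In both cases, Eve is a Knight.

Knight


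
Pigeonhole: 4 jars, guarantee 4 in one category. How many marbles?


Pigeonhole: to guarantee k in one of n categories, need (k-1)×n + 1.
k = 4, n = 4
Minimum = (4-1) × 4 + 1 = 3 × 4 + 1

13


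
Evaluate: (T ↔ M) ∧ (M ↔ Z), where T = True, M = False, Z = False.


T = True, M = False, Z = False
Step 1: T ↔ M is true when T and M have the same value. Result: False
Step 2: M ↔ Z is true when M and Z have the same value. Result: True
Step 3: False ∧ True = False

False


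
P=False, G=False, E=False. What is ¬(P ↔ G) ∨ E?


P = False, G = False, E = False
Expression: ¬(P ↔ G) ∨ E
Step 1: P ↔ G = (False iff False) = True
Step 2: ¬(P ↔ G) = NOT True = False
Step 3: (False) ∨ E = False OR False = False

False


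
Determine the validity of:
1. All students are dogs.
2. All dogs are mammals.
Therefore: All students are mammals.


Premise 1: All students are dogs.
Premise 2: All dogs are mammals.
Conclusion: All students are mammals.
Barbara syllogism (AAA-1): All A are B, All B are C → All A are C.
Middle term (dogs) distributed in premise 2.

Valid


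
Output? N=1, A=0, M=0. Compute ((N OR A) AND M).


N OR A = 1|0 = 1
1 AND 0 = 0

0


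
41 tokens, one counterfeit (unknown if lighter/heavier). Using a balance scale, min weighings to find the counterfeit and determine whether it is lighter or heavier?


Let n = 41. 82 possibilities (n tokens × lighter/heavier); each weighing has 3 outcomes.
Bound for k weighings: say the first weighing puts j tokens on each pan. If it tips, the 2j weighed tokens remain suspects (each with a known direction) and k-1 weighings give 3^(k-1) outcomes; 3^(k-1) is odd, so 2j ≤ 3^(k-1) - 1. If it balances, the n - 2j unweighed tokens remain with direction unknown: 2(n - 2j) ≤ 3^(k-1) - 1 by the same parity argument. Adding, n ≤ (3^(k-1) - 1) + (3^(k-1) - 1)/2 = (3^k - 3)/2, and the classical three-group strategy achieves this (3 tokens in 2 weighings, 12 in 3, 39 in 4, 120 in 5).
So we need the smallest k with (3^k - 3)/2 ≥ 41.
k = 4: (3^4 - 3)/2 = 39 < 41 ✗
k = 5: (3^5 - 3)/2 = 120 ≥ 41 ✓

5


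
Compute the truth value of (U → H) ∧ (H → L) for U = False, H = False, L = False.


U = False, H = False, L = False
Step 1: U → H is false only when U=True and H=False. Result: True
Step 2: H → L is false only when H=True and L=False. Result: True
Step 3: True ∧ True = True

True


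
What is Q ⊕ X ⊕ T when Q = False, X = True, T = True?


Q = False, X = True, T = True
Step 1: Q ⊕ X = False XOR True = True
Step 2: True ⊕ T = True XOR True = False
XOR is true when an odd number of operands are true.

False


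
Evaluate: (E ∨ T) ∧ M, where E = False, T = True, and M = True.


E = False, T = True, M = True
Step 1: E ∨ T = False OR True = True
Step 2: True ∧ M = True AND True = True
OR is true when at least one operand is true; AND requires both.

True


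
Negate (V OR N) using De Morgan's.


De Morgan's law: ¬(P ∨ Q) ≡ ¬P ∧ ¬Q
¬(V ∨ N) = ¬V ∧ ¬N

¬V ∧ ¬N


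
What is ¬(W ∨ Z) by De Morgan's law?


De Morgan's law: ¬(P ∨ Q) ≡ ¬P ∧ ¬Q
¬(W ∨ Z) = ¬W ∧ ¬Z

¬W ∧ ¬Z


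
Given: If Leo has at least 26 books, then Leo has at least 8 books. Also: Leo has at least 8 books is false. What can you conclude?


Modus tollens: P → Q, ¬Q ⊢ ¬P
P: Leo has at least 26 books
Q: Leo has at least 8 books
We have P → Q and Q is false.
By modus tollens, P must be false.

It is not the case that Leo has at least 26 books


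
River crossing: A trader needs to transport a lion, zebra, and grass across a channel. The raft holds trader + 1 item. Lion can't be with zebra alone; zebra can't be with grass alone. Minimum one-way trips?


1. trader+zebra → 2. trader ← 3. trader+lion → 4. trader+zebra ← 5. trader+grass → 6. trader ← 7. trader+zebra →
Minimum trips = 7

7


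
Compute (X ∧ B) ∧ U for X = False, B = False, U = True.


X = False, B = False, U = True
Step 1: X ∧ B = False AND False = False
Step 2: False ∧ U = False AND True = False
AND is true only when ALL operands are true.

False


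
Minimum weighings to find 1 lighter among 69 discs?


Each weighing has 3 outcomes (left heavy / balance / right heavy), so k weighings distinguish at most 3^k cases; splitting into three near-equal groups achieves this.
Need 3^k ≥ 69: 3^3 = 27 < 69 ≤ 3^4 = 81
k = ⌈log₃(69)⌉ = 4

4


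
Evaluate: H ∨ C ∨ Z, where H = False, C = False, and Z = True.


H = False, C = False, Z = True
Step 1: H ∨ C = False OR False = False
Step 2: False ∨ Z = False OR True = True
OR is true when at least one operand is true.

True


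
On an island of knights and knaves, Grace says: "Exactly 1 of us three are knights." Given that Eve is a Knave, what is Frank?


Grace claims exactly 1 knights among Grace, Eve, Frank.
Given: Eve is a Knave.

Case 1: Grace is a Knight (tells truth)
  Then exactly 1 of the three are knights.
  Counting Grace, Eve: 1 knight(s) so far. Need 0 more → Frank = Knave.
Case 2: Grace is a Knave (lies)
  Then the count is NOT 1.
  If Frank = Knight, count = 1 = 1 → claim would be true, contradicts lie.
  If Frank = Knave, count = 0 ≠ 1 → lie confirmed ✓

Frank is a Knave.

Knave


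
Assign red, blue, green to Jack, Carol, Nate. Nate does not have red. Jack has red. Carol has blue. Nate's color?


From clues:
  Carol → blue
  Jack → red
By elimination, Nate gets the remaining.

green


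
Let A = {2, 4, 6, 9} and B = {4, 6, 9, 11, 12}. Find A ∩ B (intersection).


A = {2, 4, 6, 9}
B = {4, 6, 9, 11, 12}
Operation: intersection
Elements in both: 4, 6, 9

{4, 6, 9}


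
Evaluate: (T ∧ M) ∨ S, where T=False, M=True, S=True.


T = False, M = True, S = True
Expression: (T ∧ M) ∨ S
Step 1: T ∧ M = False AND True = False
Step 2: (False) ∨ S = False OR True = True

True


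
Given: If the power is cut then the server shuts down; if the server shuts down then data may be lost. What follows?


Hypothetical syllogism: P → Q, Q → R ⊢ P → R
Premise 1: the power is cut → the server shuts down
Premise 2: the server shuts down → data may be lost
Chain the implications: the middle term (the server shuts down) links the two.
Conclusion: If the power is cut, then data may be lost.

If the power is cut, then data may be lost.


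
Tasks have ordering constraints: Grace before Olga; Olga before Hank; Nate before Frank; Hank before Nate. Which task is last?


Constraints: Grace before Olga; Olga before Hank; Nate before Frank; Hank before Nate
The last task can have nothing scheduled after it, so it must never appear on the left of a 'before'.
Tasks appearing before some other task: Grace, Olga, Nate, Hank.
The only task not in that list is Frank → it is last.

Frank


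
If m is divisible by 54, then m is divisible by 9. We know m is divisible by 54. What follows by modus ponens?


Modus ponens: P → Q, P ⊢ Q
P: m is divisible by 54
Q: m is divisible by 9
We have P → Q and P is true.
By modus ponens, Q must be true.

m is divisible by 9


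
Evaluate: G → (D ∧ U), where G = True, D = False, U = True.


G = True, D = False, U = True
Step 1: D ∧ U = False AND True = False
Step 2: G → (False): false only when G=True and consequent=False.
Result: False

False


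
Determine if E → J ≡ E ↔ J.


Expression 1: E → J
Expression 2: E ↔ J
Truth table (E J | Expr1 Expr2):
  T T |   T     T
  T F |   F     F
  F T |   T     F   ← differ
  F F |   T     T
Counterexample: E=F, J=T gives Expr1 = T but Expr2 = F, so the expressions are NOT logically equivalent.

No


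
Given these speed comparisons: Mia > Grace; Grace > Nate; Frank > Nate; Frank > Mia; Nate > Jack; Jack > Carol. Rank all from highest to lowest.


Constraints: Mia > Grace; Grace > Nate; Frank > Nate; Frank > Mia; Nate > Jack; Jack > Carol
Method: at each step, the next-highest is the one remaining person who never appears on the smaller side of a constraint between remaining people.
  Step 1: remaining {Grace, Mia, Carol, Frank, Nate, Jack}; on the smaller side: {Grace, Mia, Carol, Nate, Jack} → Frank is next (Frank > Nate; Frank > Mia).
  Step 2: remaining {Grace, Mia, Carol, Nate, Jack}; on the smaller side: {Grace, Carol, Nate, Jack} → Mia is next (Mia > Grace).
  Step 3: remaining {Grace, Carol, Nate, Jack}; on the smaller side: {Carol, Nate, Jack} → Grace is next (Grace > Nate).
  Step 4: remaining {Carol, Nate, Jack}; on the smaller side: {Carol, Jack} → Nate is next (Nate > Jack).
  Step 5: remaining {Carol, Jack}; on the smaller side: {Carol} → Jack is next (Jack > Carol).
  Step 6: only Carol remains → lowest.
Final ranking (highest to lowest):

Frank > Mia > Grace > Nate > Jack > Carol


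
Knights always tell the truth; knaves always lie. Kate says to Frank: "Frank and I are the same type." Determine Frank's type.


Kate says: "Frank and I are the same type."
Case 1: Kate is a Knight (truth-teller)
  Statement is true → they ARE the same → Frank is also a Knight
Case 2: Kate is a Knave (liar)
  Statement is false → they are NOT the same → Frank is a Knight
In both cases, Frank is a Knight.

Knight


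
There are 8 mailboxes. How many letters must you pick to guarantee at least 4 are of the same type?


Pigeonhole: to guarantee k in one of n categories, need (k-1)×n + 1.
k = 4, n = 8
Minimum = (4-1) × 8 + 1 = 3 × 8 + 1

25


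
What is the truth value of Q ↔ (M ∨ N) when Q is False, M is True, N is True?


Q = False, M = True, N = True
Step 1: M ∨ N = True OR True = True
Step 2: Q ↔ (True): true when both sides have same truth value.
Result: False ↔ True = False

False


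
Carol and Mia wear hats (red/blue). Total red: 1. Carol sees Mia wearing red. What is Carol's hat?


Total red = 1, Mia = red
Red accounted for: 1
Remaining for Carol: 0
Carol's hat is blue.

blue


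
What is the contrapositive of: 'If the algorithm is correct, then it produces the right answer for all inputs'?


Original: If the algorithm is correct, then it produces the right answer for all inputs
Contrapositive: If ¬Q, then ¬P
Negate Q: not (it produces the right answer for all inputs)
Negate P: not (the algorithm is correct)

If not (it produces the right answer for all inputs), then not (the algorithm is correct).


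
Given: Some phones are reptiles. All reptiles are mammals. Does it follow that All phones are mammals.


Premise 1: Some phones are reptiles.
Premise 2: All reptiles are mammals.
Conclusion: All phones are mammals.
Fallacy: illicit minor. The minor term (phones) is distributed in the conclusion ('All phones ...') but undistributed in its premise ('Some phones are reptiles' doesn't cover all phones).
Only 'Some phones are mammals' follows, not 'All'.

Invalid


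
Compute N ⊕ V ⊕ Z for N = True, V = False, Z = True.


N = True, V = False, Z = True
Step 1: N ⊕ V = True XOR False = True
Step 2: True ⊕ Z = True XOR True = False
XOR is true when an odd number of operands are true.

False


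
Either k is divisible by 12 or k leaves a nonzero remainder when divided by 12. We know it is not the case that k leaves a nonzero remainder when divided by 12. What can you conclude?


Disjunctive syllogism: P ∨ Q, ¬P ⊢ Q
Disjunction: k is divisible by 12 ∨ k leaves a nonzero remainder when divided by 12
We know it is not the case that k leaves a nonzero remainder when divided by 12.
By disjunctive syllogism, the other disjunct must be true.

k is divisible by 12


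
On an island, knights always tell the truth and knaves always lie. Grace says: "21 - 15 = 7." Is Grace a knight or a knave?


Statement: "21 - 15 = 7."
Actual: 21 - 15 = 6
Claimed: 7
Statement is FALSE → Grace lies → Knave

Knave


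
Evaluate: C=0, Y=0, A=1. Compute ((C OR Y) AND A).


C OR Y = 0|0 = 0
0 AND 1 = 0

0


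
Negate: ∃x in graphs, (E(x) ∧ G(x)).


Original: ∃x (E(x) ∧ G(x))
Rule: ¬∀→∃, ¬∃→∀, negate predicate.
Negation: ∀x (¬E(x) ∨ ¬G(x))

∀x (¬E(x) ∨ ¬G(x))


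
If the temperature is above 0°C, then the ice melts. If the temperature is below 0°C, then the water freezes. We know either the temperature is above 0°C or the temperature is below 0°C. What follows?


Constructive dilemma: (P → Q) ∧ (R → S), P ∨ R ⊢ Q ∨ S
Premise 1: the temperature is above 0°C → the ice melts
Premise 2: the temperature is below 0°C → the water freezes
Premise 3: the temperature is above 0°C ∨ the temperature is below 0°C
Case 1: Assuming the temperature is above 0°C, then by Premise 1, the ice melts.
Case 2: Assuming the temperature is below 0°C, then by Premise 2, the water freezes.
Since one of the temperature is above 0°C or the temperature is below 0°C must hold, we get the ice melts or the water freezes.

The ice melts or the water freezes.


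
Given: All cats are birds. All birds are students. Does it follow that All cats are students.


Premise 1: All cats are birds.
Premise 2: All birds are students.
Conclusion: All cats are students.
Barbara syllogism (AAA-1): All A are B, All B are C → All A are C.
Middle term (birds) distributed in premise 2.

Valid


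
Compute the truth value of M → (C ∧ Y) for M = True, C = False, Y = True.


M = True, C = False, Y = True
Step 1: C ∧ Y = False AND True = False
Step 2: M → (False): false only when M=True and consequent=False.
Result: False

False


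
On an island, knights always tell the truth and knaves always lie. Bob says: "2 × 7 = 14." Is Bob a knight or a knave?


Statement: "2 × 7 = 14."
Actual: 2 × 7 = 14
Claimed: 14
Statement is TRUE → Bob tells the truth → Knight

Knight


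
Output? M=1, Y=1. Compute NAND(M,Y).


M AND Y = 1
NOT(1) = 0

0


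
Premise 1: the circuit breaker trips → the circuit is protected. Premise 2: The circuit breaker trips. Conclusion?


Modus ponens: P → Q, P ⊢ Q
P: the circuit breaker trips
Q: the circuit is protected
We have P → Q and P is true.
By modus ponens, Q must be true.

The circuit is protected


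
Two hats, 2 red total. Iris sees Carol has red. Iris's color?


Total red = 2, Carol = red
Red accounted for: 1
Remaining for Iris: 1
Iris's hat is red.

red


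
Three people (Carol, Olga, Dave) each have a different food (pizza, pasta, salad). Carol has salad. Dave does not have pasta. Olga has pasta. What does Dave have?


From clues:
  Carol → salad
  Olga → pasta
By elimination, Dave gets the remaining.

pizza


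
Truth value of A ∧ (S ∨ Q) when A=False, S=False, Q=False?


A = False, S = False, Q = False
Expression: A ∧ (S ∨ Q)
Step 1: S ∨ Q = False OR False = False
Step 2: A ∧ (False) = False AND False = False

False


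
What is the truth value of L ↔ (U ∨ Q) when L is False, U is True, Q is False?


L = False, U = True, Q = False
Step 1: U ∨ Q = True OR False = True
Step 2: L ↔ (True): true when both sides have same truth value.
Result: False ↔ True = False

False


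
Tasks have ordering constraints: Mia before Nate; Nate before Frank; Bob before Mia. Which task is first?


Constraints: Mia before Nate; Nate before Frank; Bob before Mia
The first task can have nothing scheduled before it, so it must never appear on the right of a 'before'.
Tasks appearing after some 'before': Nate, Frank, Mia.
The only task not in that list is Bob → it is first.

Bob


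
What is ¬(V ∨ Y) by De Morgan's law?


De Morgan's law: ¬(P ∨ Q) ≡ ¬P ∧ ¬Q
¬(V ∨ Y) = ¬V ∧ ¬Y

¬V ∧ ¬Y


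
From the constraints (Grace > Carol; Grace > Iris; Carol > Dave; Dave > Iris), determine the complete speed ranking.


Constraints: Grace > Carol; Grace > Iris; Carol > Dave; Dave > Iris
Method: at each step, the next-highest is the one remaining person who never appears on the smaller side of a constraint between remaining people.
  Step 1: remaining {Iris, Dave, Carol, Grace}; on the smaller side: {Iris, Dave, Carol} → Grace is next (Grace > Carol; Grace > Iris).
  Step 2: remaining {Iris, Dave, Carol}; on the smaller side: {Iris, Dave} → Carol is next (Carol > Dave).
  Step 3: remaining {Iris, Dave}; on the smaller side: {Iris} → Dave is next (Dave > Iris).
  Step 4: only Iris remains → lowest.
Final ranking (highest to lowest):

Grace > Carol > Dave > Iris


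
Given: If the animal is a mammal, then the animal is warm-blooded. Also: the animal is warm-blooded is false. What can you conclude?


Modus tollens: P → Q, ¬Q ⊢ ¬P
P: the animal is a mammal
Q: the animal is warm-blooded
We have P → Q and Q is false.
By modus tollens, P must be false.

It is not the case that the animal is a mammal


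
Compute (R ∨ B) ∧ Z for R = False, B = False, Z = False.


R = False, B = False, Z = False
Step 1: R ∨ B = False OR False = False
Step 2: False ∧ Z = False AND False = False
OR is true when at least one operand is true; AND requires both.

False


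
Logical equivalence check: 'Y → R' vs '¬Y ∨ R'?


Expression 1: Y → R
Expression 2: ¬Y ∨ R
Truth table (Y R | Expr1 Expr2):
  T T |   T     T
  T F |   F     F
  F T |   T     T
  F F |   T     T
All 4 rows agree, so the expressions are logically equivalent.

Yes


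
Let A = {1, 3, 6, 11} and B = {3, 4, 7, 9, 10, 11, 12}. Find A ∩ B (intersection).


A = {1, 3, 6, 11}
B = {3, 4, 7, 9, 10, 11, 12}
Operation: intersection
Elements in both: 3, 11

{3, 11}


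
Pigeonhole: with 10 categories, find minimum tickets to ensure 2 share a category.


Pigeonhole: to guarantee k in one of n categories, need (k-1)×n + 1.
k = 2, n = 10
Minimum = (2-1) × 10 + 1 = 1 × 10 + 1

11


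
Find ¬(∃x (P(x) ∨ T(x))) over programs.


Original: ∃x (P(x) ∨ T(x))
Rule: ¬∀→∃, ¬∃→∀, negate predicate.
Negation: ∀x (¬P(x) ∧ ¬T(x))

∀x (¬P(x) ∧ ¬T(x))


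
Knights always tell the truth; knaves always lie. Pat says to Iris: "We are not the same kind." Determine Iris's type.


Pat says: "We are not the same kind."
Case 1: Pat is a Knight (truth-teller)
  Statement is true → they ARE different → Iris is a Knave
Case 2: Pat is a Knave (liar)
  Statement is false → they are NOT different → Iris is a Knave
In both cases, Iris is a Knave.

Knave


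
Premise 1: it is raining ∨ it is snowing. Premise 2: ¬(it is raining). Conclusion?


Disjunctive syllogism: P ∨ Q, ¬P ⊢ Q
Disjunction: it is raining ∨ it is snowing
We know it is not the case that it is raining.
By disjunctive syllogism, the other disjunct must be true.

It is snowing


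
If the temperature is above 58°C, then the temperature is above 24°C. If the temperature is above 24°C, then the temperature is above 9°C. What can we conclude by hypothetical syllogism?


Hypothetical syllogism: P → Q, Q → R ⊢ P → R
Premise 1: the temperature is above 58°C → the temperature is above 24°C
Premise 2: the temperature is above 24°C → the temperature is above 9°C
Chain the implications: the middle term (the temperature is above 24°C) links the two.
Conclusion: If the temperature is above 58°C, then the temperature is above 9°C.

If the temperature is above 58°C, then the temperature is above 9°C.


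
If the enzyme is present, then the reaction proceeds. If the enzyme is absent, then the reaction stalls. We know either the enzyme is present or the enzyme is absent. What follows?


Constructive dilemma: (P → Q) ∧ (R → S), P ∨ R ⊢ Q ∨ S
Premise 1: the enzyme is present → the reaction proceeds
Premise 2: the enzyme is absent → the reaction stalls
Premise 3: the enzyme is present ∨ the enzyme is absent
Case 1: Assuming the enzyme is present, then by Premise 1, the reaction proceeds.
Case 2: Assuming the enzyme is absent, then by Premise 2, the reaction stalls.
Since one of the enzyme is present or the enzyme is absent must hold, we get the reaction proceeds or the reaction stalls.

The reaction proceeds or the reaction stalls.


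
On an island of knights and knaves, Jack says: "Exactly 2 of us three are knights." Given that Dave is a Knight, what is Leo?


Jack claims exactly 2 knights among Jack, Dave, Leo.
Given: Dave is a Knight.

Case 1: Jack is a Knight (tells truth)
  Then exactly 2 of the three are knights.
  Counting Jack, Dave: 2 knight(s) so far. Need 0 more → Leo = Knave.
Case 2: Jack is a Knave (lies)
  Then the count is NOT 2.
  If Leo = Knight, count = 2 = 2 → claim would be true, contradicts lie.
  If Leo = Knave, count = 1 ≠ 2 → lie confirmed ✓

Leo is a Knave.

Knave


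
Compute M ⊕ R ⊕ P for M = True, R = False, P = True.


M = True, R = False, P = True
Step 1: M ⊕ R = True XOR False = True
Step 2: True ⊕ P = True XOR True = False
XOR is true when an odd number of operands are true.

False


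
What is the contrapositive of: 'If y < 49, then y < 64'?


Original: If y < 49, then y < 64
Contrapositive: If ¬Q, then ¬P
Negate Q: not (y < 64)
Negate P: not (y < 49)

If not (y < 64), then not (y < 49).


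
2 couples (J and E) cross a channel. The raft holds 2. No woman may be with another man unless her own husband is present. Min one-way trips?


Label couples J and E.
1. WJ+WE → (far: WJ,WE; near: HJ,HE)
2. WJ ←   (far: WE; near: HJ,HE,WJ)
3. HJ+HE → (far: HJ,HE,WE; near: WJ)
4. HJ ←   (far: HE,WE; near: HJ,WJ)  — HJ returns, since WJ is alone on near bank
5. HJ+WJ → (far: all four; near: empty)
Every state respects the constraint.
Minimum trips = 5

5


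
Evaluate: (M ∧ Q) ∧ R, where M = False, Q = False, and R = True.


M = False, Q = False, R = True
Step 1: M ∧ Q = False AND False = False
Step 2: False ∧ R = False AND True = False
AND is true only when ALL operands are true.

False


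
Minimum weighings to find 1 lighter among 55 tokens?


Each weighing has 3 outcomes (left heavy / balance / right heavy), so k weighings distinguish at most 3^k cases; splitting into three near-equal groups achieves this.
Need 3^k ≥ 55: 3^3 = 27 < 55 ≤ 3^4 = 81
k = ⌈log₃(55)⌉ = 4

4


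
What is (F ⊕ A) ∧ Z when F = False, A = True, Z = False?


F = False, A = True, Z = False
Step 1: F ⊕ A = False XOR True = True
Step 2: True ∧ Z = True AND False = False
XOR true when exactly one of F,A is true; then AND with Z.

False


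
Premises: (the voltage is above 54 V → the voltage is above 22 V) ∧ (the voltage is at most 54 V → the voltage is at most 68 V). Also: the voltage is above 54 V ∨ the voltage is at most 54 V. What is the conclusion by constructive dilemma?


Constructive dilemma: (P → Q) ∧ (R → S), P ∨ R ⊢ Q ∨ S
Premise 1: the voltage is above 54 V → the voltage is above 22 V
Premise 2: the voltage is at most 54 V → the voltage is at most 68 V
Premise 3: the voltage is above 54 V ∨ the voltage is at most 54 V
Case 1: Assuming the voltage is above 54 V, then by Premise 1, the voltage is above 22 V.
Case 2: Assuming the voltage is at most 54 V, then by Premise 2, the voltage is at most 68 V.
Since one of the voltage is above 54 V or the voltage is at most 54 V must hold, we get the voltage is above 22 V or the voltage is at most 68 V.

The voltage is above 22 V or the voltage is at most 68 V.
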